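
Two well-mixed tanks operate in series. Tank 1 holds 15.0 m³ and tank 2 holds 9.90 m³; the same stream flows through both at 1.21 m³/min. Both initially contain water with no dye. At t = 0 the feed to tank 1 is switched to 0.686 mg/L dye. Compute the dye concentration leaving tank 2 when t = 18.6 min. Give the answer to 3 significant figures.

Each tank obeys Vᵢ dCᵢ/dt = Q(Cᵢ₋₁ − Cᵢ), so τᵢ = Vᵢ/Q.
τ₁ = 15.0/1.21 = 12.397 min; τ₂ = 9.90/1.21 = 8.1818 min.
Solving the cascade with C₁(0)=C₂(0)=0 gives C₂(t) = C_in[1 − (τ₁ e^(−t/τ₁) − τ₂ e^(−t/τ₂))/(τ₁ − τ₂)].
At t = 18.6: e^(−t/τ₁) = 0.22304, e^(−t/τ₂) = 0.10297.
C₂ = 0.686·[1 − (12.397·0.22304 − 8.1818·0.10297)/(4.2149)] = 0.686·0.54388 = 0.37310 mg/L.

0.373 mg/L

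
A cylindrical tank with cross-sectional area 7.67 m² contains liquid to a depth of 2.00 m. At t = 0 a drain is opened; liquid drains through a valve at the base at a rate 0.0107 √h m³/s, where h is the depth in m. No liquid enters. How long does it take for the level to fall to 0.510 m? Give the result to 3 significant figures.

1000 s

With no inflow, A dh/dt = −0.0107 √h.
Separate and integrate: 2(√h − √h₀) = −(0.0107/A) t.
t = 2A(√h₀ − √h)/0.0107 = 2·7.67·(√2.00 − √0.510)/0.0107
  = 15.340 × (1.4142 − 0.71414) / 0.0107 = 1003.7 s.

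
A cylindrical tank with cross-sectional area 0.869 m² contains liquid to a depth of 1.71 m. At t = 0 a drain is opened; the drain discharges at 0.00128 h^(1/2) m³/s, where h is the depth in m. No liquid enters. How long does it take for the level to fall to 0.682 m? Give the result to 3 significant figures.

654 s

With no inflow, A dh/dt = −0.00128 √h.
∫ h^(−1/2) dh = −(0.00128/A) ∫ dt, giving 2√h = 2√h₀ − (0.00128/A) t.
t = 2A(√h₀ − √h)/0.00128 = 2·0.869·(√1.71 − √0.682)/0.00128
  = 1.7380 × (1.3077 − 0.82583) / 0.00128 = 654.24 s.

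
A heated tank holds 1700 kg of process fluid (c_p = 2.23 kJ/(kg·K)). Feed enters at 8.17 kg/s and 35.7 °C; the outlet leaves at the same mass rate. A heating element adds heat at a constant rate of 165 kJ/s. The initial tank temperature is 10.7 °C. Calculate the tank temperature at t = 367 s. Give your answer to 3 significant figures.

M c_p dT/dt = ṁ c_p (T_in − T) + Q̇.
τ = M/ṁ = 208.08 s; T_ss = T_in + Q̇/(ṁ c_p) = 35.7 + 165/(8.17·2.23) = 44.756 °C.
Solution: T(t) = T_ss + (T₀ − T_ss) e^(−t/τ).
T(367) = 44.756 + (-34.056)·e^(−367/208.08) = 44.756 + (-34.056)·0.17140 = 38.919 °C.

38.9 °C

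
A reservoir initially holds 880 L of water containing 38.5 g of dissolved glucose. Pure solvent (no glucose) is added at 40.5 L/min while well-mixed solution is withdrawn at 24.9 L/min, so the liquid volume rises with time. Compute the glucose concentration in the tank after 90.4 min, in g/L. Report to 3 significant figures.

0.00365 g/L

Total volume: dV/dt = Q_in − Q_out = 15.600 L/min, so V(t) = 880 + 15.600 t and V(90.4) = 2290.2 L.
No glucose enters, so dm/dt = −Q_out · (m/V).
dm/m = −Q_out dt/(V₀ + 15.600 t); integrating gives ln(m/m₀) = −(Q_out/(Q_in−Q_out)) ln(V/V₀).
m = m₀ (V₀/V)^(Q_out/(Q_in−Q_out)) = 38.5 × (880/2290.2)^(1.5962) = 8.3641 g.
C = m/V = 8.3641/2290.2 = 0.0036521 g/L.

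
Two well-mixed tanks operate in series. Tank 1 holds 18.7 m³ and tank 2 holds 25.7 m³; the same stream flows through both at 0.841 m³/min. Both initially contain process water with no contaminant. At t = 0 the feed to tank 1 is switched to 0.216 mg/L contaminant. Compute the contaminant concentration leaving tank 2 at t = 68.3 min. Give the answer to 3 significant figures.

0.158 mg/L

Time constants: τᵢ = Vᵢ/Q for each well-mixed tank.
τ₁ = 18.7/0.841 = 22.235 min; τ₂ = 25.7/0.841 = 30.559 min.
Solving the cascade with C₁(0)=C₂(0)=0 gives C₂(t) = C_in[1 − (τ₁ e^(−t/τ₁) − τ₂ e^(−t/τ₂))/(τ₁ − τ₂)].
At t = 68.3: e^(−t/τ₁) = 0.046344, e^(−t/τ₂) = 0.10699.
C₂ = 0.216·[1 − (22.235·0.046344 − 30.559·0.10699)/(-8.3234)] = 0.216·0.73100 = 0.15790 mg/L.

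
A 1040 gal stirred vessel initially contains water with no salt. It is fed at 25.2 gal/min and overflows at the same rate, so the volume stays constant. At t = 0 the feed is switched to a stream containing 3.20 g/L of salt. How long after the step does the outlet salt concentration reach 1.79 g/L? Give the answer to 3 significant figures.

Mass balance on the solute (V constant): V dC/dt = Q(C_in − C), so τ = V/Q = 41.270 min.
C(t) = C_in + (C₀ − C_in) e^(−t/τ). Set C = 1.79 and solve for t:
e^(−t/τ) = (C − C_in)/(C₀ − C_in) = (1.79 − 3.20)/(0 − 3.20) = 0.44063
t = −τ ln(…) = 41.270 × 0.81956 = 33.823 min.

33.8 min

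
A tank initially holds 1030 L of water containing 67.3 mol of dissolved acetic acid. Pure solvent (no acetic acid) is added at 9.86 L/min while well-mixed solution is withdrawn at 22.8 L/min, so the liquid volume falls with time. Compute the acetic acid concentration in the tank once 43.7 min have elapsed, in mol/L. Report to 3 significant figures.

Let m(t) be the amount of acetic acid. Volume: V(t) = V₀ + (Q_in − Q_out) t = 1030 − 12.940 t; V(43.7) = 464.52 L.
Solute balance: dm/dt = 0 − Q_out C = −Q_out m/V(t).
dm/m = −Q_out dt/(V₀ − 12.940 t); integrating gives ln(m/m₀) = −(Q_out/(Q_in−Q_out)) ln(V/V₀).
m = m₀ (V₀/V)^(Q_out/(Q_in−Q_out)) = 67.3 × (1030/464.52)^(-1.7620) = 16.545 mol.
C = m/V = 16.545/464.52 = 0.035617 mol/L.

0.0356 mol/L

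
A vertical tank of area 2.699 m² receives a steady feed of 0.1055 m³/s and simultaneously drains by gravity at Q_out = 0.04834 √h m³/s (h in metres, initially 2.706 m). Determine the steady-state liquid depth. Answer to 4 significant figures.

4.763 m

A dh/dt = Q_in − 0.04834 √h. Steady state requires inflow = outflow:
Q_in = 0.04834 √h_ss ⇒ √h_ss = 0.1055/0.04834 = 2.18246.
h_ss = 2.18246² = 4.76312 m. (Since h₀ = 2.706 m < h_ss, the level will rise toward this value.)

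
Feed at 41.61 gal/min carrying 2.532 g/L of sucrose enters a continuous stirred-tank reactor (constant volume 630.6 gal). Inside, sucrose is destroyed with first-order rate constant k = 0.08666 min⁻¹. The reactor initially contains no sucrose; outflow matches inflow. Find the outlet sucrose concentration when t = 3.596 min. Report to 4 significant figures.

Species balance: V dC/dt = Q C_in − Q C − k V C.
This is linear with rate a = Q/V + k = 0.152645 min⁻¹.
C_ss = Q C_in/(Q + kV) = 1.09452 g/L; C(t) = C_ss + (C₀ − C_ss) e^(−a t).
C(3.596) = 1.09452 + (-1.09452)·e^(−0.152645·3.596) = 1.09452 + (-1.09452)·0.577579 = 0.462351 g/L.

0.4624 g/L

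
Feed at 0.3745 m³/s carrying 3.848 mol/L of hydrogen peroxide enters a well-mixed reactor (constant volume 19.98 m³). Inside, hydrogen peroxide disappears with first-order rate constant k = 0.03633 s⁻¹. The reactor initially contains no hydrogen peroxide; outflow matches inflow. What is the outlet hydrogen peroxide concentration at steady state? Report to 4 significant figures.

Species balance: V dC/dt = Q C_in − Q C − k V C.
Steady state (dC/dt = 0): C_ss = Q C_in/(Q + kV) = C_in/(1 + kV/Q).
C_ss = 0.3745·3.848/(0.3745 + 0.03633·19.98) = 1.44108/1.10037 = 1.30962 mol/L.

1.310 mol/L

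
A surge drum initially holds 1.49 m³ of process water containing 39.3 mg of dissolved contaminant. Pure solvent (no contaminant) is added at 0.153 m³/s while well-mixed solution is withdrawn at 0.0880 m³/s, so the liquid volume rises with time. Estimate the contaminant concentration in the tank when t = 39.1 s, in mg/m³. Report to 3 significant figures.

2.53 mg/m³

Total volume: dV/dt = Q_in − Q_out = 0.065000 m³/s, so V(t) = 1.49 + 0.065000 t and V(39.1) = 4.0315 m³.
No contaminant enters, so dm/dt = −Q_out · (m/V).
dm/m = −Q_out dt/(V₀ + 0.065000 t); integrating gives ln(m/m₀) = −(Q_out/(Q_in−Q_out)) ln(V/V₀).
m = m₀ (V₀/V)^(Q_out/(Q_in−Q_out)) = 39.3 × (1.49/4.0315)^(1.3538) = 10.213 mg.
C = m/V = 10.213/4.0315 = 2.5333 mg/m³.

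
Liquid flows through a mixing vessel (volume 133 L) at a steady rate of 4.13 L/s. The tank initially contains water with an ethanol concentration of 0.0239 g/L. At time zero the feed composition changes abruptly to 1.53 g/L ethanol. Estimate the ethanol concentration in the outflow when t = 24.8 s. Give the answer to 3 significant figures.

0.833 g/L

Accumulation = in − out for the solute gives V dC/dt = Q(C_in − C).
Rewrite as dC/dt + C/τ = C_in/τ, τ = V/Q = 32.203 s.
This is linear first-order; C(t) = C_in + (C₀ − C_in) e^(−t/τ).
C(24.8) = 1.53 + (0.0239 − 1.53)·e^(−24.8/32.203) = 1.53 + (-1.5061)·0.46296 = 0.83273 g/L.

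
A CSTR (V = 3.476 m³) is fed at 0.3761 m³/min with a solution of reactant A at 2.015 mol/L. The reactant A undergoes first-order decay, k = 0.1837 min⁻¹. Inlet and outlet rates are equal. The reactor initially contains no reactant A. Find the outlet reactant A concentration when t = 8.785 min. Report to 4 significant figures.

V dC/dt = Q(C_in − C) − k V C.
This is linear with rate a = Q/V + k = 0.291899 min⁻¹.
C_ss = Q C_in/(Q + kV) = 0.746906 mol/L; C(t) = C_ss + (C₀ − C_ss) e^(−a t).
C(8.785) = 0.746906 + (-0.746906)·e^(−0.291899·8.785) = 0.746906 + (-0.746906)·0.0769705 = 0.689416 mol/L.

0.6894 mol/L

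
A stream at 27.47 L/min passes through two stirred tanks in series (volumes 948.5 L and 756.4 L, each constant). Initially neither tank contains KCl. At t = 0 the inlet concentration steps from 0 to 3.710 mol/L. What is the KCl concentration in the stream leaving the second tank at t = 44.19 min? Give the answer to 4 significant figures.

1.551 mol/L

Each tank obeys Vᵢ dCᵢ/dt = Q(Cᵢ₋₁ − Cᵢ), so τᵢ = Vᵢ/Q.
τ₁ = 948.5/27.47 = 34.5286 min; τ₂ = 756.4/27.47 = 27.5355 min.
Tank 1: C₁ = C_in(1 − e^(−t/τ₁)). Tank 2 (τ₁ ≠ τ₂): C₂ = C_in[1 − (τ₁ e^(−t/τ₁) − τ₂ e^(−t/τ₂))/(τ₁ − τ₂)].
At t = 44.19: e^(−t/τ₁) = 0.278090, e^(−t/τ₂) = 0.200922.
C₂ = 3.710·[1 − (34.5286·0.278090 − 27.5355·0.200922)/(6.99308)] = 3.710·0.418058 = 1.55099 mol/L.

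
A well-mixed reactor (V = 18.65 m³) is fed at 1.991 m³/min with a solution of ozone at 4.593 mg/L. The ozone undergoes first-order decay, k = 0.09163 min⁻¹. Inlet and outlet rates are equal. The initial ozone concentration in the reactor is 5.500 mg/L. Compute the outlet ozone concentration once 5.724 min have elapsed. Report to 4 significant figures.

3.444 mg/L

V dC/dt = Q(C_in − C) − k V C.
This is linear with rate a = Q/V + k = 0.198386 min⁻¹.
C_ss = Q C_in/(Q + kV) = 2.47160 mg/L; C(t) = C_ss + (C₀ − C_ss) e^(−a t).
C(5.724) = 2.47160 + (3.02840)·e^(−0.198386·5.724) = 2.47160 + (3.02840)·0.321242 = 3.44445 mg/L.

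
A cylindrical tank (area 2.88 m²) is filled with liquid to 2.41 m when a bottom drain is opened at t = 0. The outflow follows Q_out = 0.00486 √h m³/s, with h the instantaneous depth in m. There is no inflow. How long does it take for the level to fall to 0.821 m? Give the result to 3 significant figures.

A dh/dt = −Q_out = −0.00486 √h.
∫ h^(−1/2) dh = −(0.00486/A) ∫ dt, giving 2√h = 2√h₀ − (0.00486/A) t.
t = 2A(√h₀ − √h)/0.00486 = 2·2.88·(√2.41 − √0.821)/0.00486
  = 5.7600 × (1.5524 − 0.90609) / 0.00486 = 766.02 s.

766 s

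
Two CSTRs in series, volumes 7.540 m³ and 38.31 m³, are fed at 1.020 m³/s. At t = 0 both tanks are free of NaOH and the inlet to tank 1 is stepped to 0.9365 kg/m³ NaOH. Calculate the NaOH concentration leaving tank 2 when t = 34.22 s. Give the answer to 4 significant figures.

0.4699 kg/m³

Species balance on tank i: dCᵢ/dt = (Cᵢ₋₁ − Cᵢ)/τᵢ with τᵢ = Vᵢ/Q.
τ₁ = 7.540/1.020 = 7.39216 s; τ₂ = 38.31/1.020 = 37.5588 s.
Tank 1: C₁ = C_in(1 − e^(−t/τ₁)). Tank 2 (τ₁ ≠ τ₂): C₂ = C_in[1 − (τ₁ e^(−t/τ₁) − τ₂ e^(−t/τ₂))/(τ₁ − τ₂)].
At t = 34.22: e^(−t/τ₁) = 0.00976227, e^(−t/τ₂) = 0.402080.
C₂ = 0.9365·[1 − (7.39216·0.00976227 − 37.5588·0.402080)/(-30.1667)] = 0.9365·0.501785 = 0.469922 kg/m³.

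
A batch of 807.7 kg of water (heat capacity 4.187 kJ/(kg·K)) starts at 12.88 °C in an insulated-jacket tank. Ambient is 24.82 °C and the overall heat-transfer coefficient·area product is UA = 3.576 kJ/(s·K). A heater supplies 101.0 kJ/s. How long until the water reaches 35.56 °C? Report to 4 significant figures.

785.9 s

M c_p dT/dt = −UA(T − T_amb) + Q̇.
τ = M c_p/UA = 945.705 s; T_ss = T_amb + Q̇/UA = 24.82 + 101.0/3.576 = 53.0638 °C.
T(t) = T_ss + (T₀ − T_ss)e^(−t/τ); set T = 35.56:
t = −τ ln[(T − T_ss)/(T₀ − T_ss)] = −945.705 · ln(0.435594) = 785.923 s.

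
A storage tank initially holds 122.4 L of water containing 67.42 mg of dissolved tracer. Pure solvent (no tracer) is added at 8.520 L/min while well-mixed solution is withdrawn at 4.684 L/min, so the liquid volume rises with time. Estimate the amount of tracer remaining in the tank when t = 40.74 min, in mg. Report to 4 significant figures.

24.69 mg

Total volume: dV/dt = Q_in − Q_out = 3.83600 L/min, so V(t) = 122.4 + 3.83600 t and V(40.74) = 278.679 L.
Species balance (pure solvent in): dm/dt = −Q_out · m/V(t).
dm/m = −Q_out dt/(V₀ + 3.83600 t); integrating gives ln(m/m₀) = −(Q_out/(Q_in−Q_out)) ln(V/V₀).
m = m₀ (V₀/V)^(Q_out/(Q_in−Q_out)) = 67.42 × (122.4/278.679)^(1.22106) = 24.6874 mg.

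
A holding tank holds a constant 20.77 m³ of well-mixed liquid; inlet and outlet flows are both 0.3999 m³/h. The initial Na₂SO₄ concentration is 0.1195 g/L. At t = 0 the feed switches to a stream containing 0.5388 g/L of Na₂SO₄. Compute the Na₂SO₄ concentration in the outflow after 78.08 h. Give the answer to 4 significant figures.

Mass balance on the solute (V constant): V dC/dt = Q(C_in − C).
Rewrite as dC/dt + C/τ = C_in/τ, τ = V/Q = 51.9380 h.
Solution: C(t) = C_in + (C₀ − C_in) e^(−t/τ).
C(78.08) = 0.5388 + (0.1195 − 0.5388)·e^(−78.08/51.9380) = 0.5388 + (-0.419300)·0.222388 = 0.445553 g/L.

0.4456 g/L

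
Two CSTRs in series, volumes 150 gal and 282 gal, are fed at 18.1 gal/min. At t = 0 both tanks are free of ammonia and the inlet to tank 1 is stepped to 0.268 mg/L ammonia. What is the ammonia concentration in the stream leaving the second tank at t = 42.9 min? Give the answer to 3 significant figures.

Each tank obeys Vᵢ dCᵢ/dt = Q(Cᵢ₋₁ − Cᵢ), so τᵢ = Vᵢ/Q.
τ₁ = 150/18.1 = 8.2873 min; τ₂ = 282/18.1 = 15.580 min.
Solving the cascade with C₁(0)=C₂(0)=0 gives C₂(t) = C_in[1 − (τ₁ e^(−t/τ₁) − τ₂ e^(−t/τ₂))/(τ₁ − τ₂)].
At t = 42.9: e^(−t/τ₁) = 0.0056472, e^(−t/τ₂) = 0.063704.
C₂ = 0.268·[1 − (8.2873·0.0056472 − 15.580·0.063704)/(-7.2928)] = 0.268·0.87032 = 0.23325 mg/L.

0.233 mg/L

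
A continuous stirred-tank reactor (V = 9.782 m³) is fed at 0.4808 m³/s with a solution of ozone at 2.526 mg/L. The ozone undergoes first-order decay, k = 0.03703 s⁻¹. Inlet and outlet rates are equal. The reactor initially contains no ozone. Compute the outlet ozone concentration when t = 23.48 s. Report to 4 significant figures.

1.250 mg/L

Accumulation = in − out − consumed: V dC/dt = Q C_in − Q C − k V C.
This is linear with rate a = Q/V + k = 0.0861815 s⁻¹.
C_ss = Q C_in/(Q + kV) = 1.44064 mg/L; C(t) = C_ss + (C₀ − C_ss) e^(−a t).
C(23.48) = 1.44064 + (-1.44064)·e^(−0.0861815·23.48) = 1.44064 + (-1.44064)·0.132186 = 1.25021 mg/L.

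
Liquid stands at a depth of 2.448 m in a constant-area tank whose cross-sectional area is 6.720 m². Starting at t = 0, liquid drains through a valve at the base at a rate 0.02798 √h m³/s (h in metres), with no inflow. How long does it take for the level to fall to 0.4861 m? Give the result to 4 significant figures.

With no inflow, A dh/dt = −0.02798 √h.
∫ h^(−1/2) dh = −(0.02798/A) ∫ dt, giving 2√h = 2√h₀ − (0.02798/A) t.
t = 2A(√h₀ − √h)/0.02798 = 2·6.720·(√2.448 − √0.4861)/0.02798
  = 13.4400 × (1.56461 − 0.697209) / 0.02798 = 416.650 s.

416.6 s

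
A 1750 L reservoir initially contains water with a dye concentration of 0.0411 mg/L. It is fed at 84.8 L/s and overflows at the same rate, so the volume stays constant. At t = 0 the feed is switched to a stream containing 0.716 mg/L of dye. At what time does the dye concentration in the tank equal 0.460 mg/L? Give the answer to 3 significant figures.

Species balance: V dC/dt = Q(C_in − C) ⇒ τ = V/Q = 20.637 s.
C(t) = C_in + (C₀ − C_in) e^(−t/τ). Set C = 0.460 and solve for t:
e^(−t/τ) = (C − C_in)/(C₀ − C_in) = (0.460 − 0.716)/(0.0411 − 0.716) = 0.37932
t = −τ ln(…) = 20.637 × 0.96939 = 20.005 s.

20.0 s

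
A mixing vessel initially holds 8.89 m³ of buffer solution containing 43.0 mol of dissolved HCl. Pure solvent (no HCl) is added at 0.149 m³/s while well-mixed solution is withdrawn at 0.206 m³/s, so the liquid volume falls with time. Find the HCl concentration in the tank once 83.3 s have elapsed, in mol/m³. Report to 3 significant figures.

0.657 mol/m³

Total volume: dV/dt = Q_in − Q_out = -0.057000 m³/s, so V(t) = 8.89 − 0.057000 t and V(83.3) = 4.1419 m³.
Species balance (pure solvent in): dm/dt = −Q_out · m/V(t).
Separate: dm/m = −Q_out dt/V(t) ⇒ ln(m/m₀) = −(Q_out/(Q_in−Q_out)) ln(V/V₀).
m = m₀ (V₀/V)^(Q_out/(Q_in−Q_out)) = 43.0 × (8.89/4.1419)^(-3.6140) = 2.7207 mol.
C = m/V = 2.7207/4.1419 = 0.65688 mol/m³.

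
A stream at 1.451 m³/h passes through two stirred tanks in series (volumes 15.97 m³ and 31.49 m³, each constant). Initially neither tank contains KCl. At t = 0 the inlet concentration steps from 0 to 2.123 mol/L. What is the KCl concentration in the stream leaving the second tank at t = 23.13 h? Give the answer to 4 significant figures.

Species balance on tank i: dCᵢ/dt = (Cᵢ₋₁ − Cᵢ)/τᵢ with τᵢ = Vᵢ/Q.
τ₁ = 15.97/1.451 = 11.0062 h; τ₂ = 31.49/1.451 = 21.7023 h.
Solving the cascade with C₁(0)=C₂(0)=0 gives C₂(t) = C_in[1 − (τ₁ e^(−t/τ₁) − τ₂ e^(−t/τ₂))/(τ₁ − τ₂)].
At t = 23.13: e^(−t/τ₁) = 0.122268, e^(−t/τ₂) = 0.344457.
C₂ = 2.123·[1 − (11.0062·0.122268 − 21.7023·0.344457)/(-10.6961)] = 2.123·0.426912 = 0.906334 mol/L.

0.9063 mol/L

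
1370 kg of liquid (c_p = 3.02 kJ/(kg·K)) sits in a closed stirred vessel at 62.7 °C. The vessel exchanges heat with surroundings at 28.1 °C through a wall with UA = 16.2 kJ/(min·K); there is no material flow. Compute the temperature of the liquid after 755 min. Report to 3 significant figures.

Lumped-capacitance energy balance: M c_p dT/dt = UA(T_amb − T).
dT/dt = (T_ss − T)/τ with T_ss = T_amb = 28.100 °C, τ = M c_p/UA = 1370·3.02/16.2 = 255.40 min.
This is linear first-order; T(t) = T_ss + (T₀ − T_ss) e^(−t/τ).
T(755) = 28.100 + (34.600)·0.052016 = 29.900 °C.

29.9 °C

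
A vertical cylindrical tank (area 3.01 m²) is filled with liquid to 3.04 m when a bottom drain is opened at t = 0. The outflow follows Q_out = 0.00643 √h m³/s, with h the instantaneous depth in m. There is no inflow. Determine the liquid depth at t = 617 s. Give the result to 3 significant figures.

1.18 m

Unsteady balance on liquid volume: A dh/dt = −0.00643 √h.
∫ h^(−1/2) dh = −(0.00643/A) ∫ dt, giving 2√h = 2√h₀ − (0.00643/A) t.
√h = √3.04 − 0.00643·617/(2·3.01) = 1.7436 − 0.65902 = 1.0845.
h = 1.0845² = 1.1762 m.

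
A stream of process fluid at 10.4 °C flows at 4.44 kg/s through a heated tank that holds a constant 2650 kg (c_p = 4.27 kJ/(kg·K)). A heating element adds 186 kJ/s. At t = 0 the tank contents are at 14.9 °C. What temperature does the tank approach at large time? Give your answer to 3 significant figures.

20.2 °C

M c_p dT/dt = ṁ c_p (T_in − T) + Q̇.
At steady state dT/dt = 0 ⇒ T_ss = T_in + Q̇/(ṁ c_p) = 10.4 + 186/(4.44·4.27) = 20.211 °C.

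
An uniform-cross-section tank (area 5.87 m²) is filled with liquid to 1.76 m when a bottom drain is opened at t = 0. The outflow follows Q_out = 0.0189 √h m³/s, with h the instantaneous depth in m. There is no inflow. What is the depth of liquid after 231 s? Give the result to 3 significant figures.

With no inflow, A dh/dt = −0.0189 √h.
∫ h^(−1/2) dh = −(0.0189/A) ∫ dt, giving 2√h = 2√h₀ − (0.0189/A) t.
√h = √1.76 − 0.0189·231/(2·5.87) = 1.3266 − 0.37188 = 0.95477.
h = 0.95477² = 0.91158 m.

0.912 m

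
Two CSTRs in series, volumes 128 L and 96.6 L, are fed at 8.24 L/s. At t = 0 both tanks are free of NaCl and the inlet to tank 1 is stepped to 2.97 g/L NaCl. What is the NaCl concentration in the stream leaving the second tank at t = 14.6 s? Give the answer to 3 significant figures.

0.870 g/L

Species balance on tank i: dCᵢ/dt = (Cᵢ₋₁ − Cᵢ)/τᵢ with τᵢ = Vᵢ/Q.
τ₁ = 128/8.24 = 15.534 s; τ₂ = 96.6/8.24 = 11.723 s.
Tank 1: C₁ = C_in(1 − e^(−t/τ₁)). Tank 2 (τ₁ ≠ τ₂): C₂ = C_in[1 − (τ₁ e^(−t/τ₁) − τ₂ e^(−t/τ₂))/(τ₁ − τ₂)].
At t = 14.6: e^(−t/τ₁) = 0.39068, e^(−t/τ₂) = 0.28783.
C₂ = 2.97·[1 − (15.534·0.39068 − 11.723·0.28783)/(3.8107)] = 2.97·0.29292 = 0.86999 g/L.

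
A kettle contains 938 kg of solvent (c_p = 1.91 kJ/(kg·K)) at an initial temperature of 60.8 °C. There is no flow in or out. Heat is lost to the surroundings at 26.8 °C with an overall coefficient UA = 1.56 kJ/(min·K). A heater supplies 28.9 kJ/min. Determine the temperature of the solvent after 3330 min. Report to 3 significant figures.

Lumped-capacitance energy balance: M c_p dT/dt = UA(T_amb − T) + Q̇.
dT/dt = (T_ss − T)/τ with T_ss = T_amb + Q̇/UA = 26.8 + 28.9/1.56 = 45.326 °C, τ = M c_p/UA = 938·1.91/1.56 = 1148.4 min.
T approaches T_ss exponentially: T(t) = T_ss + (T₀ − T_ss) e^(−t/τ).
T(3330) = 45.326 + (15.474)·0.055047 = 46.177 °C.

46.2 °C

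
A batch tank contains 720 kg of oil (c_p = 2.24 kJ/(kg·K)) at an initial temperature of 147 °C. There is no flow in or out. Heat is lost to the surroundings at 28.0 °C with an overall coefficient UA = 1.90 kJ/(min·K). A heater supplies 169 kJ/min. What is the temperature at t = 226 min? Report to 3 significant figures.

M c_p dT/dt = −UA(T − T_amb) + Q̇.
dT/dt = (T_ss − T)/τ with T_ss = T_amb + Q̇/UA = 28.0 + 169/1.90 = 116.95 °C, τ = M c_p/UA = 720·2.24/1.90 = 848.84 min.
Solution: T(t) = T_ss + (T₀ − T_ss) e^(−t/τ).
T(226) = 116.95 + (30.053)·0.76625 = 139.98 °C.

140 °C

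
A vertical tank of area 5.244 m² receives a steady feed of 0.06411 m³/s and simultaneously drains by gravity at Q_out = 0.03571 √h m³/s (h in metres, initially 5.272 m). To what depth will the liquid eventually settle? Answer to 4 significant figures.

3.223 m

Level balance: A dh/dt = 0.06411 − 0.03571 √h. Setting dh/dt = 0:
Q_in = 0.03571 √h_ss ⇒ √h_ss = 0.06411/0.03571 = 1.79530.
h_ss = 1.79530² = 3.22309 m. (Since h₀ = 5.272 m > h_ss, the level will fall toward this value.)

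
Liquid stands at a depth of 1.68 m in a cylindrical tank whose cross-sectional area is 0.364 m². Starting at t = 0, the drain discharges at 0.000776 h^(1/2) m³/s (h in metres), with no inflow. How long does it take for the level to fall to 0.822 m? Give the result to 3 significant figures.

365 s

With no inflow, A dh/dt = −0.000776 √h.
Separate and integrate: 2(√h − √h₀) = −(0.000776/A) t.
t = 2A(√h₀ − √h)/0.000776 = 2·0.364·(√1.68 − √0.822)/0.000776
  = 0.72800 × (1.2961 − 0.90664) / 0.000776 = 365.41 s.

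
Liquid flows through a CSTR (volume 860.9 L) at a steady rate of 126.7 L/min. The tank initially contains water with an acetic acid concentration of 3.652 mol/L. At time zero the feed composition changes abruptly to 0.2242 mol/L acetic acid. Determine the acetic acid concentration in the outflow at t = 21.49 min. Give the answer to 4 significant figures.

0.3692 mol/L

Transient balance on the dissolved component: V dC/dt = Q(C_in − C).
Rewrite as dC/dt + C/τ = C_in/τ, τ = V/Q = 6.79479 min.
C approaches C_in exponentially: C(t) = C_in + (C₀ − C_in) e^(−t/τ).
C(21.49) = 0.2242 + (3.652 − 0.2242)·e^(−21.49/6.79479) = 0.2242 + (3.42780)·0.0423106 = 0.369232 mol/L.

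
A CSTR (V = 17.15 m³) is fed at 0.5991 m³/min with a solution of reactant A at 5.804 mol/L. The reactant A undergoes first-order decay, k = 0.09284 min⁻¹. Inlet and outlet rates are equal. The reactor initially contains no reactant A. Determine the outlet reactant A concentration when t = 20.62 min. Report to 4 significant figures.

Accumulation = in − out − consumed: V dC/dt = Q C_in − Q C − k V C.
This is linear with rate a = Q/V + k = 0.127773 min⁻¹.
C_ss = Q C_in/(Q + kV) = 1.58681 mol/L; C(t) = C_ss + (C₀ − C_ss) e^(−a t).
C(20.62) = 1.58681 + (-1.58681)·e^(−0.127773·20.62) = 1.58681 + (-1.58681)·0.0717421 = 1.47296 mol/L.

1.473 mol/L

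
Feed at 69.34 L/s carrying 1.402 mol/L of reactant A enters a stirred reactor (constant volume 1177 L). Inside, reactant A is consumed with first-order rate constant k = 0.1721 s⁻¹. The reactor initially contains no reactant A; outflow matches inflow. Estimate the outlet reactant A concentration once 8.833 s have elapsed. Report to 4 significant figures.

Accumulation = in − out − consumed: V dC/dt = Q C_in − Q C − k V C.
dC/dt = (Q/V) C_in − (Q/V + k) C; effective rate a = Q/V + k = 0.0589125 + 0.1721 = 0.231012 s⁻¹.
C_ss = Q C_in/(Q + kV) = 0.357536 mol/L; C(t) = C_ss + (C₀ − C_ss) e^(−a t).
C(8.833) = 0.357536 + (-0.357536)·e^(−0.231012·8.833) = 0.357536 + (-0.357536)·0.129959 = 0.311071 mol/L.

0.3111 mol/L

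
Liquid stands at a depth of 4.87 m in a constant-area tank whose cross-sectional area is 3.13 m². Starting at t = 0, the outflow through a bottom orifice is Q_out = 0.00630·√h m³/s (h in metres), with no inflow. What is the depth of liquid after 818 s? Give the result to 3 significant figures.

1.91 m

A dh/dt = −Q_out = −0.00630 √h.
Separate and integrate: 2(√h − √h₀) = −(0.00630/A) t.
√h = √4.87 − 0.00630·818/(2·3.13) = 2.2068 − 0.82323 = 1.3836.
h = 1.3836² = 1.9143 m.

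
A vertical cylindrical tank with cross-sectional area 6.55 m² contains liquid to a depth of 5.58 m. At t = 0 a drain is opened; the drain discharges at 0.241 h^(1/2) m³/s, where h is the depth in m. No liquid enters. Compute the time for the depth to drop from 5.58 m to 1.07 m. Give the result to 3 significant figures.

A dh/dt = −Q_out = −0.241 √h.
Separate and integrate: 2(√h − √h₀) = −(0.241/A) t.
t = 2A(√h₀ − √h)/0.241 = 2·6.55·(√5.58 − √1.07)/0.241
  = 13.100 × (2.3622 − 1.0344) / 0.241 = 72.175 s.

72.2 s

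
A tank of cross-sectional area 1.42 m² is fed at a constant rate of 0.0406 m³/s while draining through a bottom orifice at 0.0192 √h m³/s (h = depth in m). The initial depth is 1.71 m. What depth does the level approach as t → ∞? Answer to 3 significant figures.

Unsteady balance on liquid volume: A dh/dt = Q_in − 0.0192 √h. At steady state dh/dt = 0:
Q_in = 0.0192 √h_ss ⇒ √h_ss = 0.0406/0.0192 = 2.1146.
h_ss = 2.1146² = 4.4715 m. (Since h₀ = 1.71 m < h_ss, the level will rise toward this value.)

4.47 m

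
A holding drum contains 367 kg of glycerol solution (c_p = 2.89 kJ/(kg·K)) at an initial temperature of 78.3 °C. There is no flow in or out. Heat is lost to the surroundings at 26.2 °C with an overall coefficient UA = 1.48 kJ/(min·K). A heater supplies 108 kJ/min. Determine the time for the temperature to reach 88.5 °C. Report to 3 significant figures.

M c_p dT/dt = −UA(T − T_amb) + Q̇.
τ = M c_p/UA = 716.64 min; T_ss = T_amb + Q̇/UA = 26.2 + 108/1.48 = 99.173 °C.
T(t) = T_ss + (T₀ − T_ss)e^(−t/τ); set T = 88.5:
t = −τ ln[(T − T_ss)/(T₀ − T_ss)] = −716.64 · ln(0.51133) = 480.68 min.

481 min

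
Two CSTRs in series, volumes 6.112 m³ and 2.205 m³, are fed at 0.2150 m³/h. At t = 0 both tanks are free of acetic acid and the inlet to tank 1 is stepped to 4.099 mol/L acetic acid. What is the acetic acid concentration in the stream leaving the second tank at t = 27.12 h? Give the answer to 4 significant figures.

Each tank obeys Vᵢ dCᵢ/dt = Q(Cᵢ₋₁ − Cᵢ), so τᵢ = Vᵢ/Q.
τ₁ = 6.112/0.2150 = 28.4279 h; τ₂ = 2.205/0.2150 = 10.2558 h.
Solving the cascade with C₁(0)=C₂(0)=0 gives C₂(t) = C_in[1 − (τ₁ e^(−t/τ₁) − τ₂ e^(−t/τ₂))/(τ₁ − τ₂)].
At t = 27.12: e^(−t/τ₁) = 0.385200, e^(−t/τ₂) = 0.0710513.
C₂ = 4.099·[1 − (28.4279·0.385200 − 10.2558·0.0710513)/(18.1721)] = 4.099·0.437503 = 1.79333 mol/L.

1.793 mol/L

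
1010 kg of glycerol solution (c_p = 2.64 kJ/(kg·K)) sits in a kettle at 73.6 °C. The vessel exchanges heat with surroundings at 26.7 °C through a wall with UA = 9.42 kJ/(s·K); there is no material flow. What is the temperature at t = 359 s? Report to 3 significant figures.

39.9 °C

Lumped-capacitance energy balance: M c_p dT/dt = UA(T_amb − T).
dT/dt = (T_ss − T)/τ with T_ss = T_amb = 26.700 °C, τ = M c_p/UA = 1010·2.64/9.42 = 283.06 s.
Solution: T(t) = T_ss + (T₀ − T_ss) e^(−t/τ).
T(359) = 26.700 + (46.900)·0.28131 = 39.893 °C.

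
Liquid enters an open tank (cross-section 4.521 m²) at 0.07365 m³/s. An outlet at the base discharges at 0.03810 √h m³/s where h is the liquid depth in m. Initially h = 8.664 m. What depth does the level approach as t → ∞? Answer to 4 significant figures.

3.737 m

A dh/dt = Q_in − 0.03810 √h. Steady state requires inflow = outflow:
Q_in = 0.03810 √h_ss ⇒ √h_ss = 0.07365/0.03810 = 1.93307.
h_ss = 1.93307² = 3.73676 m. (Since h₀ = 8.664 m > h_ss, the level will fall toward this value.)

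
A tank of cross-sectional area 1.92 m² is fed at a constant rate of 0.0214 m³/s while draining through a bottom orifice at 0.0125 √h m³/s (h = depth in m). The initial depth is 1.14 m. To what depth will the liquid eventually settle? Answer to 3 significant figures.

2.93 m

Unsteady balance on liquid volume: A dh/dt = Q_in − 0.0125 √h. At steady state dh/dt = 0:
Q_in = 0.0125 √h_ss ⇒ √h_ss = 0.0214/0.0125 = 1.7120.
h_ss = 1.7120² = 2.9309 m. (Since h₀ = 1.14 m < h_ss, the level will rise toward this value.)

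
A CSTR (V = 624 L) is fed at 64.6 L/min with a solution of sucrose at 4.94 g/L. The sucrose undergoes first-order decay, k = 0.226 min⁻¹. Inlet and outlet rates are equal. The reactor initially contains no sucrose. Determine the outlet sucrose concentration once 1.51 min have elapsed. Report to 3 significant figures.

0.608 g/L

Species balance: V dC/dt = Q C_in − Q C − k V C.
This is linear with rate a = Q/V + k = 0.32953 min⁻¹.
C_ss = Q C_in/(Q + kV) = 1.5520 g/L; C(t) = C_ss + (C₀ − C_ss) e^(−a t).
C(1.51) = 1.5520 + (-1.5520)·e^(−0.32953·1.51) = 1.5520 + (-1.5520)·0.60800 = 0.60838 g/L.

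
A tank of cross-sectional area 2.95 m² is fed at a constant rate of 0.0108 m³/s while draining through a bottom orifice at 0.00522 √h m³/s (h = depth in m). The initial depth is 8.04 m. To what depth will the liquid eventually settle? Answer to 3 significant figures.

A dh/dt = Q_in − 0.00522 √h. Steady state requires inflow = outflow:
Q_in = 0.00522 √h_ss ⇒ √h_ss = 0.0108/0.00522 = 2.0690.
h_ss = 2.0690² = 4.2806 m. (Since h₀ = 8.04 m > h_ss, the level will fall toward this value.)

4.28 m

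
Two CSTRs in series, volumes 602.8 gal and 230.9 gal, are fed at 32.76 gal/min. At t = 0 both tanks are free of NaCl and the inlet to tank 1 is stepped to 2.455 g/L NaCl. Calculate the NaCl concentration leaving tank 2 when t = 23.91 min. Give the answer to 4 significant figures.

Species balance on tank i: dCᵢ/dt = (Cᵢ₋₁ − Cᵢ)/τᵢ with τᵢ = Vᵢ/Q.
τ₁ = 602.8/32.76 = 18.4005 min; τ₂ = 230.9/32.76 = 7.04823 min.
Solving the cascade with C₁(0)=C₂(0)=0 gives C₂(t) = C_in[1 − (τ₁ e^(−t/τ₁) − τ₂ e^(−t/τ₂))/(τ₁ − τ₂)].
At t = 23.91: e^(−t/τ₁) = 0.272689, e^(−t/τ₂) = 0.0336298.
C₂ = 2.455·[1 − (18.4005·0.272689 − 7.04823·0.0336298)/(11.3523)] = 2.455·0.578887 = 1.42117 g/L.

1.421 g/L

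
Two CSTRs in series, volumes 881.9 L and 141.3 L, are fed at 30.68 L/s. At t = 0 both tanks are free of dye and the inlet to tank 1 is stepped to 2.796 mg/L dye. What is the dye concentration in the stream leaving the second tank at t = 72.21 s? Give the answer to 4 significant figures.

2.526 mg/L

Each tank obeys Vᵢ dCᵢ/dt = Q(Cᵢ₋₁ − Cᵢ), so τᵢ = Vᵢ/Q.
τ₁ = 881.9/30.68 = 28.7451 s; τ₂ = 141.3/30.68 = 4.60561 s.
Solving the cascade with C₁(0)=C₂(0)=0 gives C₂(t) = C_in[1 − (τ₁ e^(−t/τ₁) − τ₂ e^(−t/τ₂))/(τ₁ − τ₂)].
At t = 72.21: e^(−t/τ₁) = 0.0810994, e^(−t/τ₂) = 1.55174e-07.
C₂ = 2.796·[1 − (28.7451·0.0810994 − 4.60561·1.55174e-07)/(24.1395)] = 2.796·0.903428 = 2.52598 mg/L.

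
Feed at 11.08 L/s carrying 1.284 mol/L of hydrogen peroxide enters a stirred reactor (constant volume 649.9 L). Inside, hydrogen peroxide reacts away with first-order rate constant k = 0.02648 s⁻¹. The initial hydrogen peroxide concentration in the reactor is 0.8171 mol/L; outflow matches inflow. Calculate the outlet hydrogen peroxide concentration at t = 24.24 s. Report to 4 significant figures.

Species balance: V dC/dt = Q C_in − Q C − k V C.
dC/dt = (Q/V) C_in − (Q/V + k) C; effective rate a = Q/V + k = 0.0170488 + 0.02648 = 0.0435288 s⁻¹.
C_ss = Q C_in/(Q + kV) = 0.502900 mol/L; C(t) = C_ss + (C₀ − C_ss) e^(−a t).
C(24.24) = 0.502900 + (0.314200)·e^(−0.0435288·24.24) = 0.502900 + (0.314200)·0.348145 = 0.612287 mol/L.

0.6123 mol/L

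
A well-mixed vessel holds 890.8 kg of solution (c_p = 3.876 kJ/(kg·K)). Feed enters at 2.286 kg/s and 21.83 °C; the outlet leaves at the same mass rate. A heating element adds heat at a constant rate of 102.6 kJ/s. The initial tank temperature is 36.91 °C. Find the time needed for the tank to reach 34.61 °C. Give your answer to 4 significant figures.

M c_p dT/dt = ṁ c_p (T_in − T) + Q̇.
τ = M/ṁ = 389.676 s; T_ss = T_in + Q̇/(ṁ c_p) = 33.4094 °C.
T(t) = T_ss + (T₀ − T_ss) e^(−t/τ). Set T = 34.61:
e^(−t/τ) = (34.61 − 33.4094)/(36.91 − 33.4094) = 0.342963
t = −389.676 · ln(0.342963) = 417.005 s.

417.0 s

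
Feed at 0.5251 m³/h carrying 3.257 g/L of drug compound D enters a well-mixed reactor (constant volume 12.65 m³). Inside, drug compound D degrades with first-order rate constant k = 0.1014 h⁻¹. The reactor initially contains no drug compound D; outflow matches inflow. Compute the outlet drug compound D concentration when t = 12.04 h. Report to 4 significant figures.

V dC/dt = Q(C_in − C) − k V C.
This is linear with rate a = Q/V + k = 0.142910 h⁻¹.
C_ss = Q C_in/(Q + kV) = 0.946035 g/L; C(t) = C_ss + (C₀ − C_ss) e^(−a t).
C(12.04) = 0.946035 + (-0.946035)·e^(−0.142910·12.04) = 0.946035 + (-0.946035)·0.178952 = 0.776739 g/L.

0.7767 g/L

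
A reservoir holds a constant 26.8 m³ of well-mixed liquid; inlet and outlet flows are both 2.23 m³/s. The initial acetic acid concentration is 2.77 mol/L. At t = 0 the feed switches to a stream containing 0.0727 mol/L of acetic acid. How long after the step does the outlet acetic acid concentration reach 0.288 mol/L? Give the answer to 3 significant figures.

Transient balance on the dissolved component: V dC/dt = Q(C_in − C), so τ = V/Q = 12.018 s.
C(t) = C_in + (C₀ − C_in) e^(−t/τ). Set C = 0.288 and solve for t:
e^(−t/τ) = (C − C_in)/(C₀ − C_in) = (0.288 − 0.0727)/(2.77 − 0.0727) = 0.079821
t = −τ ln(…) = 12.018 × 2.5280 = 30.381 s.

30.4 s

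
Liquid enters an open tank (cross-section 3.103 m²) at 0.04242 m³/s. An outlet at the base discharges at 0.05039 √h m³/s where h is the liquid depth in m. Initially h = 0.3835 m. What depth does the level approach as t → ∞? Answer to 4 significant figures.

0.7087 m

Accumulation of liquid (constant cross-section A): A dh/dt = Q_in − 0.05039 √h. At steady state dh/dt = 0:
Q_in = 0.05039 √h_ss ⇒ √h_ss = 0.04242/0.05039 = 0.841834.
h_ss = 0.841834² = 0.708684 m. (Since h₀ = 0.3835 m < h_ss, the level will rise toward this value.)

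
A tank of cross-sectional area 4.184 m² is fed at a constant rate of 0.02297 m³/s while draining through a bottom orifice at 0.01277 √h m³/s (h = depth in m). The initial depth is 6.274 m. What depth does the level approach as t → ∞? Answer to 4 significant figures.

Level balance: A dh/dt = 0.02297 − 0.01277 √h. Setting dh/dt = 0:
Q_in = 0.01277 √h_ss ⇒ √h_ss = 0.02297/0.01277 = 1.79875.
h_ss = 1.79875² = 3.23549 m. (Since h₀ = 6.274 m > h_ss, the level will fall toward this value.)

3.235 m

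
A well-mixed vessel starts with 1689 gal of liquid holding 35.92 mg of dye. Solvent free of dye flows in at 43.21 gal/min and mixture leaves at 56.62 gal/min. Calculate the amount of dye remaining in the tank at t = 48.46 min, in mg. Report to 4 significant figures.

Let m(t) be the amount of dye. Volume: V(t) = V₀ + (Q_in − Q_out) t = 1689 − 13.4100 t; V(48.46) = 1039.15 gal.
Species balance (pure solvent in): dm/dt = −Q_out · m/V(t).
dm/m = −Q_out dt/(V₀ − 13.4100 t); integrating gives ln(m/m₀) = −(Q_out/(Q_in−Q_out)) ln(V/V₀).
m = m₀ (V₀/V)^(Q_out/(Q_in−Q_out)) = 35.92 × (1689/1039.15)^(-4.22222) = 4.62014 mg.

4.620 mg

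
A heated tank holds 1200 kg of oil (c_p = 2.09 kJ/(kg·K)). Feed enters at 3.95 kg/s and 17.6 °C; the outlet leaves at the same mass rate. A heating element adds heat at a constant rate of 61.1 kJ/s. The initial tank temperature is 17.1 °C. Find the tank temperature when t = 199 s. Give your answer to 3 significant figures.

20.9 °C

Energy balance: M c_p dT/dt = ṁ c_p (T_in − T) + 61.1.
τ = M/ṁ = 303.80 s; T_ss = T_in + Q̇/(ṁ c_p) = 17.6 + 61.1/(3.95·2.09) = 25.001 °C.
This is linear first-order; T(t) = T_ss + (T₀ − T_ss) e^(−t/τ).
T(199) = 25.001 + (-7.9011)·e^(−199/303.80) = 25.001 + (-7.9011)·0.51942 = 20.897 °C.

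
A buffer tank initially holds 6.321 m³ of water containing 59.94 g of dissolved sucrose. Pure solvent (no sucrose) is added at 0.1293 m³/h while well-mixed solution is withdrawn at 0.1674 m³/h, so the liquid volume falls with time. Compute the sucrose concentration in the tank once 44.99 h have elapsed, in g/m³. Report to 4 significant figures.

Let m(t) be the amount of sucrose. Volume: V(t) = V₀ + (Q_in − Q_out) t = 6.321 − 0.0381000 t; V(44.99) = 4.60688 m³.
No sucrose enters, so dm/dt = −Q_out · (m/V).
Separate: dm/m = −Q_out dt/V(t) ⇒ ln(m/m₀) = −(Q_out/(Q_in−Q_out)) ln(V/V₀).
m = m₀ (V₀/V)^(Q_out/(Q_in−Q_out)) = 59.94 × (6.321/4.60688)^(-4.39370) = 14.9319 g.
C = m/V = 14.9319/4.60688 = 3.24122 g/m³.

3.241 g/m³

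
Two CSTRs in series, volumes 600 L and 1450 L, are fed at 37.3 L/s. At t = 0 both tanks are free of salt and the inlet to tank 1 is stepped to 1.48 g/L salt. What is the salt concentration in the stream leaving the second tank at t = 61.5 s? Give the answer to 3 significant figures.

0.984 g/L

Time constants: τᵢ = Vᵢ/Q for each well-mixed tank.
τ₁ = 600/37.3 = 16.086 s; τ₂ = 1450/37.3 = 38.874 s.
Tank 1: C₁ = C_in(1 − e^(−t/τ₁)). Tank 2 (τ₁ ≠ τ₂): C₂ = C_in[1 − (τ₁ e^(−t/τ₁) − τ₂ e^(−t/τ₂))/(τ₁ − τ₂)].
At t = 61.5: e^(−t/τ₁) = 0.021857, e^(−t/τ₂) = 0.20556.
C₂ = 1.48·[1 − (16.086·0.021857 − 38.874·0.20556)/(-22.788)] = 1.48·0.66477 = 0.98386 g/L.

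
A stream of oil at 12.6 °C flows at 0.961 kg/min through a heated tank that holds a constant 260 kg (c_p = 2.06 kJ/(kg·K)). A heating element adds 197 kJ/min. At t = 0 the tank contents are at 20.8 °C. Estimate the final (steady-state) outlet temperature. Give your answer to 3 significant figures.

112 °C

M c_p dT/dt = ṁ c_p (T_in − T) + Q̇.
At steady state dT/dt = 0 ⇒ T_ss = T_in + Q̇/(ṁ c_p) = 12.6 + 197/(0.961·2.06) = 112.11 °C.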